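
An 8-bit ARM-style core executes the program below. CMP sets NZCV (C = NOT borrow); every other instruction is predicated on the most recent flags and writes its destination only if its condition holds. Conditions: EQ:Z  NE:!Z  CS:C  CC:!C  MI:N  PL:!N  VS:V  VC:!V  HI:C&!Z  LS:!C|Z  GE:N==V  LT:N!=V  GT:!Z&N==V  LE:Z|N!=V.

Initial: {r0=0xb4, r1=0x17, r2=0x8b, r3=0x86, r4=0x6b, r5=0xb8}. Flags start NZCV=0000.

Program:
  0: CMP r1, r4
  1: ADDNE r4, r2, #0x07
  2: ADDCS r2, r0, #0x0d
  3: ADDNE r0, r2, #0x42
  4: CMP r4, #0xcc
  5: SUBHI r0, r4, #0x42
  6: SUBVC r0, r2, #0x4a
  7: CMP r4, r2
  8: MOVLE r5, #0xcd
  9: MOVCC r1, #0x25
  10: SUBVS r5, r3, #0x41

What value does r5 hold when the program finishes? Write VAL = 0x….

VAL = 0xb8

[0] flags=1000 → (cmp)
[1] flags=1000 NE?T → r4=0x92
[2] flags=1000 CS?F → skip
[3] flags=1000 NE?T → r0=0xcd
[4] flags=1000 → (cmp)
[5] flags=1000 HI?F → skip
[6] flags=1000 VC?T → r0=0x41
[7] flags=0010 → (cmp)
[8] flags=0010 LE?F → skip
[9] flags=0010 CC?F → skip
[10] flags=0010 VS?F → skip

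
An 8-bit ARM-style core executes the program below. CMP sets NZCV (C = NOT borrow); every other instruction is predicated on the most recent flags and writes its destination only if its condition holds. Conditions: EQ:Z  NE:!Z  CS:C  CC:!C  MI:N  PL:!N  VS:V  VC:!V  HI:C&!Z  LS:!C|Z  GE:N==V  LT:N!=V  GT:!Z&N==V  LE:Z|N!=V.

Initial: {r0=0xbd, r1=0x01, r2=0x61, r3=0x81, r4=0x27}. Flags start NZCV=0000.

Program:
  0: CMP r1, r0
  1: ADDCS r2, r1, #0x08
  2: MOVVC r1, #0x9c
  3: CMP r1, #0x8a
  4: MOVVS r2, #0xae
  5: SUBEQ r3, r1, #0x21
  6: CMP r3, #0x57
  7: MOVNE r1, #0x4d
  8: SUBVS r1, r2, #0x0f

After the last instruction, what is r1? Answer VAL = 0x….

0: ✓ CMP  NZCV=0000
1: · ADDCS
2: ✓ MOVVC  r1←0x9c
3: ✓ CMP  NZCV=0010
4: · MOVVS
5: · SUBEQ
6: ✓ CMP  NZCV=0011
7: ✓ MOVNE  r1←0x4d
8: ✓ SUBVS  r1←0x52

VAL = 0x52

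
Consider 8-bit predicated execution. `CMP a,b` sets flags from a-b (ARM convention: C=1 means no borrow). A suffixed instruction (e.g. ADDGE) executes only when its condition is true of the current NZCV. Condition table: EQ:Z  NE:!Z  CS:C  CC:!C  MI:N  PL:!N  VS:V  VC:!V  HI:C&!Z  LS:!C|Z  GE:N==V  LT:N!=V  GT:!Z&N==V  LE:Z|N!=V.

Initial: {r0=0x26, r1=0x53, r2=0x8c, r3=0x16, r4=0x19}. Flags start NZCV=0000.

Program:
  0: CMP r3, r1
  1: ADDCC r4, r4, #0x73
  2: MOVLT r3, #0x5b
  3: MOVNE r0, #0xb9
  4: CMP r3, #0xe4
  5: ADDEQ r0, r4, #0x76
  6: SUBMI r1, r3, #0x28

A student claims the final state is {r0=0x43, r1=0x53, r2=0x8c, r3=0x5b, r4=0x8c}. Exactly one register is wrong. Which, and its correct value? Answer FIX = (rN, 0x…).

FIX = (r0, 0xb9)

0: ✓ CMP  NZCV=1000
1: ✓ ADDCC  r4←0x8c
2: ✓ MOVLT  r3←0x5b
3: ✓ MOVNE  r0←0xb9
4: ✓ CMP  NZCV=0000
5: · ADDEQ
6: · SUBMI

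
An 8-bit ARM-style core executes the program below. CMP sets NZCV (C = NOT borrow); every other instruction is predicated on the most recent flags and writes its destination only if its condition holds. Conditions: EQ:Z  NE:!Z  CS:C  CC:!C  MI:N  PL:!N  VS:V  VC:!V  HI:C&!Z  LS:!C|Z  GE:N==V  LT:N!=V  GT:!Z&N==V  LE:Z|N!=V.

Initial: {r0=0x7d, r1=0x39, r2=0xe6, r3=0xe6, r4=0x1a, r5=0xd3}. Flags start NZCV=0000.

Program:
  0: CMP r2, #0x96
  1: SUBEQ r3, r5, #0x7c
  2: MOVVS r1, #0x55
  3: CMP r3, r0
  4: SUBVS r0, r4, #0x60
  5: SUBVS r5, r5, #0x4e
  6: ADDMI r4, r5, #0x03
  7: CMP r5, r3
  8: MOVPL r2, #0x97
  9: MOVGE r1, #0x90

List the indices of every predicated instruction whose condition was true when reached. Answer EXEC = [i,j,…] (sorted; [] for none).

[0] flags=0010 → (cmp)
[1] flags=0010 EQ?F → skip
[2] flags=0010 VS?F → skip
[3] flags=0011 → (cmp)
[4] flags=0011 VS?T → r0=0xba
[5] flags=0011 VS?T → r5=0x85
[6] flags=0011 MI?F → skip
[7] flags=1000 → (cmp)
[8] flags=1000 PL?F → skip
[9] flags=1000 GE?F → skip

EXEC = [4,5]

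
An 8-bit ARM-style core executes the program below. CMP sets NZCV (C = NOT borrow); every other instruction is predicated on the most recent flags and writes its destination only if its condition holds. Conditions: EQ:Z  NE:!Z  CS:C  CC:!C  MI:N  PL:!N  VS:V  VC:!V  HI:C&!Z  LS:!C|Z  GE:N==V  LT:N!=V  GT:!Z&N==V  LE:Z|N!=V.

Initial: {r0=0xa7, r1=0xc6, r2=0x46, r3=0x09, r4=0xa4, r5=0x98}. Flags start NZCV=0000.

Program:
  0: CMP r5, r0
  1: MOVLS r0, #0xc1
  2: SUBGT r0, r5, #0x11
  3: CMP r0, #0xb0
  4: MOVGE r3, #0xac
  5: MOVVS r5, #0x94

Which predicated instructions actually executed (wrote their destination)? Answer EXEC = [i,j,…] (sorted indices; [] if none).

0: ✓ CMP  NZCV=1000
1: ✓ MOVLS  r0←0xc1
2: · SUBGT
3: ✓ CMP  NZCV=0010
4: ✓ MOVGE  r3←0xac
5: · MOVVS

EXEC = [1,4]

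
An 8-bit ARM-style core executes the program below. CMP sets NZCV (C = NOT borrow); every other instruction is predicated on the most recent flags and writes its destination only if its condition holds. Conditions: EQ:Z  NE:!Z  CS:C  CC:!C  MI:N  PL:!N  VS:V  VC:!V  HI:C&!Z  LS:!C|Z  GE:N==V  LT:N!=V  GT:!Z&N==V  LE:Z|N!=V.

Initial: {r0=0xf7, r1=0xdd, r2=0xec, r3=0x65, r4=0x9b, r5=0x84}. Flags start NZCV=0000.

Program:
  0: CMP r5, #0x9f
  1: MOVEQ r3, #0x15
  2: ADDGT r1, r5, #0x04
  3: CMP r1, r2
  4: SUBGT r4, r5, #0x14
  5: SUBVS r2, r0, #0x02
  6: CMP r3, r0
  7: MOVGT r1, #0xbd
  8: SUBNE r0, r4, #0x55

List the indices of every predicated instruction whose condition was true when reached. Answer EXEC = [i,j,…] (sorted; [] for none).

0: ✓ CMP  NZCV=1000
1: · MOVEQ
2: · ADDGT
3: ✓ CMP  NZCV=1000
4: · SUBGT
5: · SUBVS
6: ✓ CMP  NZCV=0000
7: ✓ MOVGT  r1←0xbd
8: ✓ SUBNE  r0←0x46

EXEC = [7,8]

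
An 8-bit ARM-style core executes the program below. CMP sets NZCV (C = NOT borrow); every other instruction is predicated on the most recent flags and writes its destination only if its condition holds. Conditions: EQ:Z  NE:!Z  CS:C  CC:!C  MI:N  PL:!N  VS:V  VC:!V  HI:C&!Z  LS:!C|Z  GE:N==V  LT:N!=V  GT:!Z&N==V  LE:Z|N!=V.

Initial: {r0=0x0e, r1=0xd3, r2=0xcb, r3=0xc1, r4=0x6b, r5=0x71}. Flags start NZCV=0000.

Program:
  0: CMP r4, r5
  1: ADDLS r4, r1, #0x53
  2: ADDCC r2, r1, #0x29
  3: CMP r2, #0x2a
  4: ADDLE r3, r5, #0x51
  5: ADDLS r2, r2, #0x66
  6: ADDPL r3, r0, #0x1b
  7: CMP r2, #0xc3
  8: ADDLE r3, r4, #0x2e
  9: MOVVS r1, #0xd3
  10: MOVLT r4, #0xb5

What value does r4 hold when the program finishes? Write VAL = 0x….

VAL = 0x26

[0] flags=1000 → (cmp)
[1] flags=1000 LS?T → r4=0x26
[2] flags=1000 CC?T → r2=0xfc
[3] flags=1010 → (cmp)
[4] flags=1010 LE?T → r3=0xc2
[5] flags=1010 LS?F → skip
[6] flags=1010 PL?F → skip
[7] flags=0010 → (cmp)
[8] flags=0010 LE?F → skip
[9] flags=0010 VS?F → skip
[10] flags=0010 LT?F → skip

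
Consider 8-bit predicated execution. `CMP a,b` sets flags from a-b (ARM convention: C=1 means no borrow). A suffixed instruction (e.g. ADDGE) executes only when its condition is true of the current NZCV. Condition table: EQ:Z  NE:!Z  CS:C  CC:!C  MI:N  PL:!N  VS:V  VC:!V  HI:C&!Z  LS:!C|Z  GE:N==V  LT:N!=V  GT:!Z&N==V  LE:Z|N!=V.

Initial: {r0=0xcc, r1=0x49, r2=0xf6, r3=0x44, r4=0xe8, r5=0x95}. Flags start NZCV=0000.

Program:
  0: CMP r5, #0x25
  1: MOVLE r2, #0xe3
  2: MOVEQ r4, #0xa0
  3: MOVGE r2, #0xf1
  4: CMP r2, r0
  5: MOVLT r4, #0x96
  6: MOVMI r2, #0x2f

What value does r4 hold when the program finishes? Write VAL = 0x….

0: ✓ CMP  NZCV=0011
1: ✓ MOVLE  r2←0xe3
2: · MOVEQ
3: · MOVGE
4: ✓ CMP  NZCV=0010
5: · MOVLT
6: · MOVMI

VAL = 0xe8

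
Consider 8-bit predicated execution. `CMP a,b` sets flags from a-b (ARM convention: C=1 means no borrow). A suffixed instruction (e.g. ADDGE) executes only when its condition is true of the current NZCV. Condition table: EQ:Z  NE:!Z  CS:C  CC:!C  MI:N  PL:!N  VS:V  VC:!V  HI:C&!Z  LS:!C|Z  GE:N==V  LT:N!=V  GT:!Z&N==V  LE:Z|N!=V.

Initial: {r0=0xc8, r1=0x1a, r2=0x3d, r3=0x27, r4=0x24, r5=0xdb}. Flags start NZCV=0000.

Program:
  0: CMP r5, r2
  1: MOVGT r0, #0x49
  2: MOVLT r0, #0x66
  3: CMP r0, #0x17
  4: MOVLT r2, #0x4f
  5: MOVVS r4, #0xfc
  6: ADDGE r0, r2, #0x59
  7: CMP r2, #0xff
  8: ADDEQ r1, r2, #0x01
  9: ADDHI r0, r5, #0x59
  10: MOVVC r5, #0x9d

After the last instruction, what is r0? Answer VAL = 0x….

[0] flags=1010 → (cmp)
[1] flags=1010 GT?F → skip
[2] flags=1010 LT?T → r0=0x66
[3] flags=0010 → (cmp)
[4] flags=0010 LT?F → skip
[5] flags=0010 VS?F → skip
[6] flags=0010 GE?T → r0=0x96
[7] flags=0000 → (cmp)
[8] flags=0000 EQ?F → skip
[9] flags=0000 HI?F → skip
[10] flags=0000 VC?T → r5=0x9d

VAL = 0x96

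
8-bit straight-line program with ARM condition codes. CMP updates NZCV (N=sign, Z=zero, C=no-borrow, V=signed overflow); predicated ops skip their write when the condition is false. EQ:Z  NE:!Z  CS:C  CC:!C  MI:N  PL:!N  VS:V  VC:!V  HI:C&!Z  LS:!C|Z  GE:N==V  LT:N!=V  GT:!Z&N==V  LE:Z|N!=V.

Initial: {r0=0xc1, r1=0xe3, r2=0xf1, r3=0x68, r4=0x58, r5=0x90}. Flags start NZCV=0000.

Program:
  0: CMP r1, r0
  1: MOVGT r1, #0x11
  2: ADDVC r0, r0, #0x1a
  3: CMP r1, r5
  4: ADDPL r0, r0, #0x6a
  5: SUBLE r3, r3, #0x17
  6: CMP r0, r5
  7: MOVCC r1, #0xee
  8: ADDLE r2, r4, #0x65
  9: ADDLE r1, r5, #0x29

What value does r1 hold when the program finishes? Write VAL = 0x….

VAL = 0x11

0: ✓ CMP  NZCV=0010
1: ✓ MOVGT  r1←0x11
2: ✓ ADDVC  r0←0xdb
3: ✓ CMP  NZCV=1001
4: · ADDPL
5: · SUBLE
6: ✓ CMP  NZCV=0010
7: · MOVCC
8: · ADDLE
9: · ADDLE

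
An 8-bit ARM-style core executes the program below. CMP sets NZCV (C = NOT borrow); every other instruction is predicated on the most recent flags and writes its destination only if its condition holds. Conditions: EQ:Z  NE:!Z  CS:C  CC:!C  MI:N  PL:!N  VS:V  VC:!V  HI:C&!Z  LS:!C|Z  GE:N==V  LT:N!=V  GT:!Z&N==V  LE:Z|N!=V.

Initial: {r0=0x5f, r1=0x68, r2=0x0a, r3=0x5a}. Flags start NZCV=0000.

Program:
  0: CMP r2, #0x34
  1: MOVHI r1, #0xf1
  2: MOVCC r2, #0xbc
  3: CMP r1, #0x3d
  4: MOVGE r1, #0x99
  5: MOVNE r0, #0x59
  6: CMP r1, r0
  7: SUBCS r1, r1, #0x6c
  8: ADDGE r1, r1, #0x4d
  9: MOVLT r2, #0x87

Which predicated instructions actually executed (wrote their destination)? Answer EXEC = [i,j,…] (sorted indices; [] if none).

[0] flags=1000 → (cmp)
[1] flags=1000 HI?F → skip
[2] flags=1000 CC?T → r2=0xbc
[3] flags=0010 → (cmp)
[4] flags=0010 GE?T → r1=0x99
[5] flags=0010 NE?T → r0=0x59
[6] flags=0011 → (cmp)
[7] flags=0011 CS?T → r1=0x2d
[8] flags=0011 GE?F → skip
[9] flags=0011 LT?T → r2=0x87

EXEC = [2,4,5,7,9]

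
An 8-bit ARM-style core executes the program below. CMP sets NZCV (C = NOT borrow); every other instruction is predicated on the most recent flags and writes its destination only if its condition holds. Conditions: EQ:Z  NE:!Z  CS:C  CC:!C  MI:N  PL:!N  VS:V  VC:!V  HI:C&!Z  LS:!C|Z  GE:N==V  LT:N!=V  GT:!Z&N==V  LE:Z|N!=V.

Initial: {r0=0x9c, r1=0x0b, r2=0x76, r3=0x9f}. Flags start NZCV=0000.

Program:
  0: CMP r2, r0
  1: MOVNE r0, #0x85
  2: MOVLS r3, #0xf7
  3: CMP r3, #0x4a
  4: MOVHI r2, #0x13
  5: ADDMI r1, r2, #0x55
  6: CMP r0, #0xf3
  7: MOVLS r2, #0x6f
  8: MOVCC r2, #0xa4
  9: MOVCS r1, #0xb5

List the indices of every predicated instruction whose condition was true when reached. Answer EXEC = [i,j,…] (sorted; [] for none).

EXEC = [1,2,4,5,7,8]

[0] flags=1001 → (cmp)
[1] flags=1001 NE?T → r0=0x85
[2] flags=1001 LS?T → r3=0xf7
[3] flags=1010 → (cmp)
[4] flags=1010 HI?T → r2=0x13
[5] flags=1010 MI?T → r1=0x68
[6] flags=1000 → (cmp)
[7] flags=1000 LS?T → r2=0x6f
[8] flags=1000 CC?T → r2=0xa4
[9] flags=1000 CS?F → skip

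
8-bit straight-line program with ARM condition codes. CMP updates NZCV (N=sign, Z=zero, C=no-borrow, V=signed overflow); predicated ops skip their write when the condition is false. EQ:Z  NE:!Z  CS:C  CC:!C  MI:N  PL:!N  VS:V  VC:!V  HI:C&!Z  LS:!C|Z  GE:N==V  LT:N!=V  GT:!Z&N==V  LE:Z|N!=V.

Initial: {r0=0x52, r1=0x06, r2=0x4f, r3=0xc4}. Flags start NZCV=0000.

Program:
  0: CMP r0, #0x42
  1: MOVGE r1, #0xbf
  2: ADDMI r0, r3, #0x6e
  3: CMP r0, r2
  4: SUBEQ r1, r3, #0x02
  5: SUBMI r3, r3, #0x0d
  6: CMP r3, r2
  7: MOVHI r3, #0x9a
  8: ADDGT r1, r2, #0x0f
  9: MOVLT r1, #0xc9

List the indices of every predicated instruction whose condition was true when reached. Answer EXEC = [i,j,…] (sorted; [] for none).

EXEC = [1,7,9]

[0] flags=0010 → (cmp)
[1] flags=0010 GE?T → r1=0xbf
[2] flags=0010 MI?F → skip
[3] flags=0010 → (cmp)
[4] flags=0010 EQ?F → skip
[5] flags=0010 MI?F → skip
[6] flags=0011 → (cmp)
[7] flags=0011 HI?T → r3=0x9a
[8] flags=0011 GT?F → skip
[9] flags=0011 LT?T → r1=0xc9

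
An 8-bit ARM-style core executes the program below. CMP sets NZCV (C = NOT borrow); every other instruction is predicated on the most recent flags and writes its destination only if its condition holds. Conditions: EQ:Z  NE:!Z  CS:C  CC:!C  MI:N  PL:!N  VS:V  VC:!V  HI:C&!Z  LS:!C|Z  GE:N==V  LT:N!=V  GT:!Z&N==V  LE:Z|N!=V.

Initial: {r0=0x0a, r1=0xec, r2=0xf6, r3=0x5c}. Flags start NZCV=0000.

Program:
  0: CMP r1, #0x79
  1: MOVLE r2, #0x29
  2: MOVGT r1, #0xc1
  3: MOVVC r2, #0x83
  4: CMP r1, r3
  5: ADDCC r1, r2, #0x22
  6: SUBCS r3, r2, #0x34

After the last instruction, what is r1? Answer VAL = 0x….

[0] flags=0011 → (cmp)
[1] flags=0011 LE?T → r2=0x29
[2] flags=0011 GT?F → skip
[3] flags=0011 VC?F → skip
[4] flags=1010 → (cmp)
[5] flags=1010 CC?F → skip
[6] flags=1010 CS?T → r3=0xf5

VAL = 0xec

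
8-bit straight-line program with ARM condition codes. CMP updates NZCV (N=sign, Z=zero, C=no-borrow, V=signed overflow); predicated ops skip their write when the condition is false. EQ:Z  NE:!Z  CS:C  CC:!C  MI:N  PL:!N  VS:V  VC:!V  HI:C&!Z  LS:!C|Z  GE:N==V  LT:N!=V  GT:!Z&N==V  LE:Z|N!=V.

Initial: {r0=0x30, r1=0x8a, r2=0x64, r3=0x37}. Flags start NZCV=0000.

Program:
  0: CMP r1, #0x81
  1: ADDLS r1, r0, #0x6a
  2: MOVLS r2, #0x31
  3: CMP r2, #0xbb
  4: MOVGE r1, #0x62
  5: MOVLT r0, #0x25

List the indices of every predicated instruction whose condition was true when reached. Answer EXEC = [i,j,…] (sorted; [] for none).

EXEC = [4]

[0] flags=0010 → (cmp)
[1] flags=0010 LS?F → skip
[2] flags=0010 LS?F → skip
[3] flags=1001 → (cmp)
[4] flags=1001 GE?T → r1=0x62
[5] flags=1001 LT?F → skip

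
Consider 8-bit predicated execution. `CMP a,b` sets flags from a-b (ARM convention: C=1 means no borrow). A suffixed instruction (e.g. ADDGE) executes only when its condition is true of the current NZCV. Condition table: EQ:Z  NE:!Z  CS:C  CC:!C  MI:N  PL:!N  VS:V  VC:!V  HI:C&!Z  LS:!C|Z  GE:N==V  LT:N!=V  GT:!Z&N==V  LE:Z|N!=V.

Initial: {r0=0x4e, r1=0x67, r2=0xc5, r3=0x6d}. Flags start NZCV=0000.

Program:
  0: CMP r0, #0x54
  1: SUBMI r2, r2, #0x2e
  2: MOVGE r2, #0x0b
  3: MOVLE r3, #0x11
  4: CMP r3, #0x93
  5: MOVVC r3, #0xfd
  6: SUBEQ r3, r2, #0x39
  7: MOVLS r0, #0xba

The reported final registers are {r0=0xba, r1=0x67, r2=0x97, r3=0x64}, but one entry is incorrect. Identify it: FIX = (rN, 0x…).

0: ✓ CMP  NZCV=1000
1: ✓ SUBMI  r2←0x97
2: · MOVGE
3: ✓ MOVLE  r3←0x11
4: ✓ CMP  NZCV=0000
5: ✓ MOVVC  r3←0xfd
6: · SUBEQ
7: ✓ MOVLS  r0←0xba

FIX = (r3, 0xfd)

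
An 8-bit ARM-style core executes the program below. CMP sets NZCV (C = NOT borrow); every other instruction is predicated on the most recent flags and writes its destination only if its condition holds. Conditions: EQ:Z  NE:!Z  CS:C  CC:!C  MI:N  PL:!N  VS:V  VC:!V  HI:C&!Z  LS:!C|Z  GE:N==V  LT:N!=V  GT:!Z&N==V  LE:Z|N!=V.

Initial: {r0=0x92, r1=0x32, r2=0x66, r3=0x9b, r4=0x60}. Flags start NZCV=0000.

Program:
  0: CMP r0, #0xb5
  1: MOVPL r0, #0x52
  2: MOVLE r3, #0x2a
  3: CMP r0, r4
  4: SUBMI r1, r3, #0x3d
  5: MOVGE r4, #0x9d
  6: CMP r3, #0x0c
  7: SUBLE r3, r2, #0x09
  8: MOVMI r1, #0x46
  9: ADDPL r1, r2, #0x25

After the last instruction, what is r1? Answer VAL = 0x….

[0] flags=1000 → (cmp)
[1] flags=1000 PL?F → skip
[2] flags=1000 LE?T → r3=0x2a
[3] flags=0011 → (cmp)
[4] flags=0011 MI?F → skip
[5] flags=0011 GE?F → skip
[6] flags=0010 → (cmp)
[7] flags=0010 LE?F → skip
[8] flags=0010 MI?F → skip
[9] flags=0010 PL?T → r1=0x8b

VAL = 0x8b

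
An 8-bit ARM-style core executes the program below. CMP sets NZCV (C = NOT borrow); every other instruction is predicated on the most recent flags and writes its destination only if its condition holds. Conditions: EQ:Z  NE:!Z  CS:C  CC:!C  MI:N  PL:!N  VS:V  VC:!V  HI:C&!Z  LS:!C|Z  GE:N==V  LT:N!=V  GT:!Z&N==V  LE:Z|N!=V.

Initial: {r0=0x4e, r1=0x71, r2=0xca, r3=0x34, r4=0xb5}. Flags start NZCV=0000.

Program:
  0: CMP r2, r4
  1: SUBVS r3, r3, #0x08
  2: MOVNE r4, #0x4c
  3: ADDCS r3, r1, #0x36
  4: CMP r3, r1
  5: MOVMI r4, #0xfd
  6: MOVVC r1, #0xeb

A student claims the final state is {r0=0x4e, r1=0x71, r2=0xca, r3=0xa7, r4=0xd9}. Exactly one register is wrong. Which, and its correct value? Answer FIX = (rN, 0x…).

FIX = (r4, 0x4c)

0: ✓ CMP  NZCV=0010
1: · SUBVS
2: ✓ MOVNE  r4←0x4c
3: ✓ ADDCS  r3←0xa7
4: ✓ CMP  NZCV=0011
5: · MOVMI
6: · MOVVC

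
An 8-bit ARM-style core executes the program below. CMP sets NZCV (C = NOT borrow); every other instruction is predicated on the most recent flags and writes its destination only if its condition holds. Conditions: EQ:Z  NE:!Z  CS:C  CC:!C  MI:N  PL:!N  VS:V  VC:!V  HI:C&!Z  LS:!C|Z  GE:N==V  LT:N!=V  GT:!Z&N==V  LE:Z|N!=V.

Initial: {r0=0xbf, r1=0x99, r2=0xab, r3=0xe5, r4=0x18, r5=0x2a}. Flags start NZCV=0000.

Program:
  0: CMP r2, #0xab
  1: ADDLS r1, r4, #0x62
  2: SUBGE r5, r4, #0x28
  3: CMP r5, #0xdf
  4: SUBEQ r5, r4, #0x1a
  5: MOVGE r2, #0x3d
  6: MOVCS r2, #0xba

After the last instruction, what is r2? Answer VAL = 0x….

VAL = 0xba

[0] flags=0110 → (cmp)
[1] flags=0110 LS?T → r1=0x7a
[2] flags=0110 GE?T → r5=0xf0
[3] flags=0010 → (cmp)
[4] flags=0010 EQ?F → skip
[5] flags=0010 GE?T → r2=0x3d
[6] flags=0010 CS?T → r2=0xba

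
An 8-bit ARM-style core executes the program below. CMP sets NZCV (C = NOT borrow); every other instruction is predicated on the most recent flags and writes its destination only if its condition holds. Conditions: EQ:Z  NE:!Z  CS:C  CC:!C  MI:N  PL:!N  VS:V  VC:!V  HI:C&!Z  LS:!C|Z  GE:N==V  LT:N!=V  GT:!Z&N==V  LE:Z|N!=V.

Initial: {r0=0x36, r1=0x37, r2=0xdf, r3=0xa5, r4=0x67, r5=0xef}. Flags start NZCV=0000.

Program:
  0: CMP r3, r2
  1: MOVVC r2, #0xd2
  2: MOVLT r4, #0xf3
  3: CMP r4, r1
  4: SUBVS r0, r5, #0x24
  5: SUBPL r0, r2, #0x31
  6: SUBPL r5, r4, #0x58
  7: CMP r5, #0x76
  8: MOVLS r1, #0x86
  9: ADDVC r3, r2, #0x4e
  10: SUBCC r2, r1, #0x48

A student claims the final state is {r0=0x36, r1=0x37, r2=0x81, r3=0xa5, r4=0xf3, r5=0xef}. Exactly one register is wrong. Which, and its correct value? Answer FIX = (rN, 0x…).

FIX = (r2, 0xd2)

0: ✓ CMP  NZCV=1000
1: ✓ MOVVC  r2←0xd2
2: ✓ MOVLT  r4←0xf3
3: ✓ CMP  NZCV=1010
4: · SUBVS
5: · SUBPL
6: · SUBPL
7: ✓ CMP  NZCV=0011
8: · MOVLS
9: · ADDVC
10: · SUBCC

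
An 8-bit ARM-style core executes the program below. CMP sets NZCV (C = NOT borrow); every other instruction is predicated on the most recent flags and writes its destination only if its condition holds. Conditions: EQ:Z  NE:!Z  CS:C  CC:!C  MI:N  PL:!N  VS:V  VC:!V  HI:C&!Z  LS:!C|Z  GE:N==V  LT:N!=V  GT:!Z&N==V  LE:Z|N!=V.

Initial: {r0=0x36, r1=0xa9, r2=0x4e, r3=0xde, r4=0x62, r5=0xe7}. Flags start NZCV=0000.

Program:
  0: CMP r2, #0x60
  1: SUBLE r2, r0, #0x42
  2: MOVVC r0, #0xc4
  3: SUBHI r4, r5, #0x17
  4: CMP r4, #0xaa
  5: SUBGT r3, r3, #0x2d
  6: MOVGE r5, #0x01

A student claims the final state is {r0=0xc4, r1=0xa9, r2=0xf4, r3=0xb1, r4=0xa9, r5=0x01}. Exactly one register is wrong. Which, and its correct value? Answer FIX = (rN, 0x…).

[0] flags=1000 → (cmp)
[1] flags=1000 LE?T → r2=0xf4
[2] flags=1000 VC?T → r0=0xc4
[3] flags=1000 HI?F → skip
[4] flags=1001 → (cmp)
[5] flags=1001 GT?T → r3=0xb1
[6] flags=1001 GE?T → r5=0x01

FIX = (r4, 0x62)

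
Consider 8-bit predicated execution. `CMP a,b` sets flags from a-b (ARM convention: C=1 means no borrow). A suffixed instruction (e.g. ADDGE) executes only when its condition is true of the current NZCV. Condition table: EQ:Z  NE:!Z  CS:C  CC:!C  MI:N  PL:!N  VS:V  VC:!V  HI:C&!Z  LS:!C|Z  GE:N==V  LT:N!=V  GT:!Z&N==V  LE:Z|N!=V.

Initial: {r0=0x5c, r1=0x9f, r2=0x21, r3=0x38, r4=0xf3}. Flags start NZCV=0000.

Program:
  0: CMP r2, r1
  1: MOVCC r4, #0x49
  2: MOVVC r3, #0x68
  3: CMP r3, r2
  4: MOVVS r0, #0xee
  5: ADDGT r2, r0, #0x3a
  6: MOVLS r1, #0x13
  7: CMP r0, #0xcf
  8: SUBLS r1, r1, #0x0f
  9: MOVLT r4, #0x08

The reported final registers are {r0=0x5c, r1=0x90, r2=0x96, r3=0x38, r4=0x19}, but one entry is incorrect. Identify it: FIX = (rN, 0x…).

[0] flags=1001 → (cmp)
[1] flags=1001 CC?T → r4=0x49
[2] flags=1001 VC?F → skip
[3] flags=0010 → (cmp)
[4] flags=0010 VS?F → skip
[5] flags=0010 GT?T → r2=0x96
[6] flags=0010 LS?F → skip
[7] flags=1001 → (cmp)
[8] flags=1001 LS?T → r1=0x90
[9] flags=1001 LT?F → skip

FIX = (r4, 0x49)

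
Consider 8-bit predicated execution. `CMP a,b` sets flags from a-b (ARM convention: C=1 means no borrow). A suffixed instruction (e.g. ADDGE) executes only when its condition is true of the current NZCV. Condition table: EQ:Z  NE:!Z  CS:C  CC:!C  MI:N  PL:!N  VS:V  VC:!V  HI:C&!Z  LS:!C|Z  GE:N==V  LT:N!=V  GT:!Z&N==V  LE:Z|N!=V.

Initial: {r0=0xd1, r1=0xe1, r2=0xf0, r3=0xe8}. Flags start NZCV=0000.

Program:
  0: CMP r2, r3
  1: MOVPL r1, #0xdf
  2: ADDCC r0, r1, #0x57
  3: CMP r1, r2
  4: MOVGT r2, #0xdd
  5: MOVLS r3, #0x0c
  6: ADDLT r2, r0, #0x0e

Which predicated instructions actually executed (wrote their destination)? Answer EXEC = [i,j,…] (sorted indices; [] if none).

EXEC = [1,5,6]

[0] flags=0010 → (cmp)
[1] flags=0010 PL?T → r1=0xdf
[2] flags=0010 CC?F → skip
[3] flags=1000 → (cmp)
[4] flags=1000 GT?F → skip
[5] flags=1000 LS?T → r3=0x0c
[6] flags=1000 LT?T → r2=0xdf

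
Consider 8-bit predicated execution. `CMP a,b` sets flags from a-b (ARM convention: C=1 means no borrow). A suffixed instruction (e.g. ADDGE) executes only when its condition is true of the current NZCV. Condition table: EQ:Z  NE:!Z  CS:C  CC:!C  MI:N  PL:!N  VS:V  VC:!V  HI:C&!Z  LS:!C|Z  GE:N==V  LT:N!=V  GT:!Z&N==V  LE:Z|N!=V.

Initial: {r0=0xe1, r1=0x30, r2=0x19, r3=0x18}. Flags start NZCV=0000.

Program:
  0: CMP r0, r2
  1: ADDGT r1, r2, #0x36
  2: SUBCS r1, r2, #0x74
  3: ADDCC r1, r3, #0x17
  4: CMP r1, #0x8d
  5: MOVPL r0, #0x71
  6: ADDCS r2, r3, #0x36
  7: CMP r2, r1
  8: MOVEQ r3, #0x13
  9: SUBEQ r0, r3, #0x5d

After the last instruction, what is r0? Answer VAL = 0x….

VAL = 0x71

0: ✓ CMP  NZCV=1010
1: · ADDGT
2: ✓ SUBCS  r1←0xa5
3: · ADDCC
4: ✓ CMP  NZCV=0010
5: ✓ MOVPL  r0←0x71
6: ✓ ADDCS  r2←0x4e
7: ✓ CMP  NZCV=1001
8: · MOVEQ
9: · SUBEQ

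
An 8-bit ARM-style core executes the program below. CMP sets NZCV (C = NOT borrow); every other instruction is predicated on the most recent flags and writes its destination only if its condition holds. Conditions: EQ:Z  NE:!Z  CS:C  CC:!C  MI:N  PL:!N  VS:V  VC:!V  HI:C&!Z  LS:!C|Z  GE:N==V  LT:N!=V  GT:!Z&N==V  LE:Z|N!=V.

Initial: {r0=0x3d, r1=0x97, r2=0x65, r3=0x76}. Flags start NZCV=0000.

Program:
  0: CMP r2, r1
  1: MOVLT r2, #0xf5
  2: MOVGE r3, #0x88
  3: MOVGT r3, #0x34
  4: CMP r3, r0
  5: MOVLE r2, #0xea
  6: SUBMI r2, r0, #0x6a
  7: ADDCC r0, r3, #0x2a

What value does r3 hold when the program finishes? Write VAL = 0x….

0: ✓ CMP  NZCV=1001
1: · MOVLT
2: ✓ MOVGE  r3←0x88
3: ✓ MOVGT  r3←0x34
4: ✓ CMP  NZCV=1000
5: ✓ MOVLE  r2←0xea
6: ✓ SUBMI  r2←0xd3
7: ✓ ADDCC  r0←0x5e

VAL = 0x34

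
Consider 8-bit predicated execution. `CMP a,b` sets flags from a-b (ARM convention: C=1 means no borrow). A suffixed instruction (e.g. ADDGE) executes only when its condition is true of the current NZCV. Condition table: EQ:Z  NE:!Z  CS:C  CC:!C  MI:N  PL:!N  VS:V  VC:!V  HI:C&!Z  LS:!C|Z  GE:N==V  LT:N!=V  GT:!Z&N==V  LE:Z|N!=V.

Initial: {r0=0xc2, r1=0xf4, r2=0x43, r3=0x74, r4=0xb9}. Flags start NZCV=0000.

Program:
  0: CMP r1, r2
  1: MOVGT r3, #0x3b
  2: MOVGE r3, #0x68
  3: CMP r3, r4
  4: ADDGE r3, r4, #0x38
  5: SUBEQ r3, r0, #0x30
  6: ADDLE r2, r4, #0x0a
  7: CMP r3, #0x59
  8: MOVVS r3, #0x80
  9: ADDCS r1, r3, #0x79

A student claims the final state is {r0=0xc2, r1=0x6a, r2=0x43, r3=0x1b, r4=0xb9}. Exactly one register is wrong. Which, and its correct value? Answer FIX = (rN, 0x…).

0: ✓ CMP  NZCV=1010
1: · MOVGT
2: · MOVGE
3: ✓ CMP  NZCV=1001
4: ✓ ADDGE  r3←0xf1
5: · SUBEQ
6: · ADDLE
7: ✓ CMP  NZCV=1010
8: · MOVVS
9: ✓ ADDCS  r1←0x6a

FIX = (r3, 0xf1)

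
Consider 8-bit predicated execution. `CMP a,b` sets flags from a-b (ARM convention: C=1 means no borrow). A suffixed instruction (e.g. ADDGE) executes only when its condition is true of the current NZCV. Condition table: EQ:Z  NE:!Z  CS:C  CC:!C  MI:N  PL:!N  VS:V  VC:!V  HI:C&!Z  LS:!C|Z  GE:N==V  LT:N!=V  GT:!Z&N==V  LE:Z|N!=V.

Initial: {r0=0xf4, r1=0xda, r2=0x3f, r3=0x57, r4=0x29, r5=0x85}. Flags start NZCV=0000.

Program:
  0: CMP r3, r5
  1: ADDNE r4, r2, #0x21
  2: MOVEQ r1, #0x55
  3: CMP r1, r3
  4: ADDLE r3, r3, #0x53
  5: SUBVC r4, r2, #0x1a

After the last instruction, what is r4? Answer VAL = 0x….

[0] flags=1001 → (cmp)
[1] flags=1001 NE?T → r4=0x60
[2] flags=1001 EQ?F → skip
[3] flags=1010 → (cmp)
[4] flags=1010 LE?T → r3=0xaa
[5] flags=1010 VC?T → r4=0x25

VAL = 0x25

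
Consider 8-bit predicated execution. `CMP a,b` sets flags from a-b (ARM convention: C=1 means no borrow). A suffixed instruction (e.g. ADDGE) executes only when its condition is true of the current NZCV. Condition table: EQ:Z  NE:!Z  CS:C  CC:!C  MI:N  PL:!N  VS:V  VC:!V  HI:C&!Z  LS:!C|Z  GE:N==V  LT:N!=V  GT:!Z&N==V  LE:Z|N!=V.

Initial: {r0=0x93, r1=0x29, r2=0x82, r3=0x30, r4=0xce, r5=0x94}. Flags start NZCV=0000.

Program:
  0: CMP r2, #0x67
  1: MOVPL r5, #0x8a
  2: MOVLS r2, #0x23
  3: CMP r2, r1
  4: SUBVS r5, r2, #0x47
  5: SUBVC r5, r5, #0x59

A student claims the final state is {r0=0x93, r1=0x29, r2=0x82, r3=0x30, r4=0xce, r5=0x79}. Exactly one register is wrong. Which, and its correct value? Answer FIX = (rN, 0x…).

FIX = (r5, 0x3b)

[0] flags=0011 → (cmp)
[1] flags=0011 PL?T → r5=0x8a
[2] flags=0011 LS?F → skip
[3] flags=0011 → (cmp)
[4] flags=0011 VS?T → r5=0x3b
[5] flags=0011 VC?F → skip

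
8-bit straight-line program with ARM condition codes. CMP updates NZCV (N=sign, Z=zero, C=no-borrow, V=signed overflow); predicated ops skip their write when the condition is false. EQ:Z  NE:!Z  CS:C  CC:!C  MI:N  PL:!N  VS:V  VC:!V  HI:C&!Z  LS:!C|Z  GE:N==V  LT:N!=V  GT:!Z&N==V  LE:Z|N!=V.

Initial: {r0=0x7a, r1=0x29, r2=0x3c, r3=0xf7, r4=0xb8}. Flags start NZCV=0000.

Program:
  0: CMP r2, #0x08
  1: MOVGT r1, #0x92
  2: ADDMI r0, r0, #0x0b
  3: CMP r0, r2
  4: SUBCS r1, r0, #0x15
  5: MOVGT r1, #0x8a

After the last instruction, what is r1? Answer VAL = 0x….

VAL = 0x8a

0: ✓ CMP  NZCV=0010
1: ✓ MOVGT  r1←0x92
2: · ADDMI
3: ✓ CMP  NZCV=0010
4: ✓ SUBCS  r1←0x65
5: ✓ MOVGT  r1←0x8a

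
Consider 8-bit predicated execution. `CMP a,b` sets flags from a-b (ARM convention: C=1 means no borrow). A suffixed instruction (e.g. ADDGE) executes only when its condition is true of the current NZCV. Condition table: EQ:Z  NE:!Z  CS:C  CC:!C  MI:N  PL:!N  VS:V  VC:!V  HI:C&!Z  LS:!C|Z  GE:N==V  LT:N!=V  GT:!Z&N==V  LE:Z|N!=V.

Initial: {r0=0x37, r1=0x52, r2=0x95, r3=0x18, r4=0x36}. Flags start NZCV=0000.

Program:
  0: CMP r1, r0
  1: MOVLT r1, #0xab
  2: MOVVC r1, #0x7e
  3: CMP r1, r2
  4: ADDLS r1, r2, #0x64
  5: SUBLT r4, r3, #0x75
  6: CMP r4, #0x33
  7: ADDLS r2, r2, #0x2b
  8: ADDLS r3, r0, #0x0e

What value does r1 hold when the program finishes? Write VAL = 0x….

VAL = 0xf9

0: ✓ CMP  NZCV=0010
1: · MOVLT
2: ✓ MOVVC  r1←0x7e
3: ✓ CMP  NZCV=1001
4: ✓ ADDLS  r1←0xf9
5: · SUBLT
6: ✓ CMP  NZCV=0010
7: · ADDLS
8: · ADDLS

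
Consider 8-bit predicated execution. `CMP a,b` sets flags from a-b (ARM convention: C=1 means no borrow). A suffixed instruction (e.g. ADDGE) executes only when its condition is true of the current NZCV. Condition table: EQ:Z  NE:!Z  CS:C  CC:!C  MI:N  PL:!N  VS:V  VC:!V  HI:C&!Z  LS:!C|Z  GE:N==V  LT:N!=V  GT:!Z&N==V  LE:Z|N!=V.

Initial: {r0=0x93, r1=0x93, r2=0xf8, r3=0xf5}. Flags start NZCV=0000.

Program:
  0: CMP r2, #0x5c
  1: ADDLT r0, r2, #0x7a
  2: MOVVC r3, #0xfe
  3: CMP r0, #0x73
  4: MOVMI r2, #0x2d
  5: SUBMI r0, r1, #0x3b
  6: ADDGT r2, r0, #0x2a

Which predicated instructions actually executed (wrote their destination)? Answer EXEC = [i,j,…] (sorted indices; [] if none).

EXEC = [1,2,4,5]

[0] flags=1010 → (cmp)
[1] flags=1010 LT?T → r0=0x72
[2] flags=1010 VC?T → r3=0xfe
[3] flags=1000 → (cmp)
[4] flags=1000 MI?T → r2=0x2d
[5] flags=1000 MI?T → r0=0x58
[6] flags=1000 GT?F → skip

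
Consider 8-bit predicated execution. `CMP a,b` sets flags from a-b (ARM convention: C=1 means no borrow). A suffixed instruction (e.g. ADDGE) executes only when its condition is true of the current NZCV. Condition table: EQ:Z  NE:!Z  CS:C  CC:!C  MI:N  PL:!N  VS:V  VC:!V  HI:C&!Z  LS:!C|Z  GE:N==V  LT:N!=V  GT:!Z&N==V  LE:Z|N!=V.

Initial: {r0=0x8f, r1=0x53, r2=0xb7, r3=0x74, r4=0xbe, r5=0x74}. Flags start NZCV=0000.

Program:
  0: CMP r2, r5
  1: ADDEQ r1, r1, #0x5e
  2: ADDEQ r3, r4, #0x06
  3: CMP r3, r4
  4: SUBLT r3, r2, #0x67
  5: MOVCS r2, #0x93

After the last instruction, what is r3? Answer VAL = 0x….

VAL = 0x74

[0] flags=0011 → (cmp)
[1] flags=0011 EQ?F → skip
[2] flags=0011 EQ?F → skip
[3] flags=1001 → (cmp)
[4] flags=1001 LT?F → skip
[5] flags=1001 CS?F → skip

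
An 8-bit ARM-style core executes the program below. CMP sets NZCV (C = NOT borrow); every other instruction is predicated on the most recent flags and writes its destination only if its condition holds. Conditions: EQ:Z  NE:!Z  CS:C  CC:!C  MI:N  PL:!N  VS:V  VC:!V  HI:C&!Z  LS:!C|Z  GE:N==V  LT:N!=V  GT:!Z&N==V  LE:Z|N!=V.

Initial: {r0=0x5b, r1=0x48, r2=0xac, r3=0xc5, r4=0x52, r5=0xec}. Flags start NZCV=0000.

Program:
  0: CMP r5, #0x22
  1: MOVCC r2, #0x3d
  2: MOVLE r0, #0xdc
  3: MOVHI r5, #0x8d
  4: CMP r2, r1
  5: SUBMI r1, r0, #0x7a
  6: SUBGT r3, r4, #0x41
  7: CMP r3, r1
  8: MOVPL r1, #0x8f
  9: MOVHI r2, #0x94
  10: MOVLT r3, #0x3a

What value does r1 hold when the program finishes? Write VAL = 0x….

VAL = 0x8f

[0] flags=1010 → (cmp)
[1] flags=1010 CC?F → skip
[2] flags=1010 LE?T → r0=0xdc
[3] flags=1010 HI?T → r5=0x8d
[4] flags=0011 → (cmp)
[5] flags=0011 MI?F → skip
[6] flags=0011 GT?F → skip
[7] flags=0011 → (cmp)
[8] flags=0011 PL?T → r1=0x8f
[9] flags=0011 HI?T → r2=0x94
[10] flags=0011 LT?T → r3=0x3a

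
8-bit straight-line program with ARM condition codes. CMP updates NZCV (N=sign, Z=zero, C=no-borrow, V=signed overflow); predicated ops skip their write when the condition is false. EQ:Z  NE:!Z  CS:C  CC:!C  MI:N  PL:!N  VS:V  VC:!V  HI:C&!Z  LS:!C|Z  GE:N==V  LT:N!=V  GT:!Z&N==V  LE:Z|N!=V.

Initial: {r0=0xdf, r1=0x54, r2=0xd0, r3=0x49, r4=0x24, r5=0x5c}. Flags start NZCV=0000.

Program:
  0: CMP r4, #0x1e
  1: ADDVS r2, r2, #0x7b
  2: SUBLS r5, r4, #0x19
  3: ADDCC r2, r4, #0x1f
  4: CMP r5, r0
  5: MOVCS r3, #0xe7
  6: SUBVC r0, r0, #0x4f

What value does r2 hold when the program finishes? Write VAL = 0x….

VAL = 0xd0

0: ✓ CMP  NZCV=0010
1: · ADDVS
2: · SUBLS
3: · ADDCC
4: ✓ CMP  NZCV=0000
5: · MOVCS
6: ✓ SUBVC  r0←0x90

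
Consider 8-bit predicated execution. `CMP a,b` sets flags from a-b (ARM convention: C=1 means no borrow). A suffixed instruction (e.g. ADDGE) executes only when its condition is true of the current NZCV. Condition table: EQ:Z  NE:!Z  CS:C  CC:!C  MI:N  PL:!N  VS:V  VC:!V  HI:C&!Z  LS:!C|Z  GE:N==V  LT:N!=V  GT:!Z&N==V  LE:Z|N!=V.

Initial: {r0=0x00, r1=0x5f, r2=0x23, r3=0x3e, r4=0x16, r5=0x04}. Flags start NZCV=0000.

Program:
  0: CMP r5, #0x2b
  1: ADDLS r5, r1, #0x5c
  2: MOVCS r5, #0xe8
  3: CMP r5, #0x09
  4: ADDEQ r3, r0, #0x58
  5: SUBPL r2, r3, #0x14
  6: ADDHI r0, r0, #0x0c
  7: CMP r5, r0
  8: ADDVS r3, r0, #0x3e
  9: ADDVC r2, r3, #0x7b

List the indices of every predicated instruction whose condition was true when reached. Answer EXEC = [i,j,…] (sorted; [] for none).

EXEC = [1,6,9]

0: ✓ CMP  NZCV=1000
1: ✓ ADDLS  r5←0xbb
2: · MOVCS
3: ✓ CMP  NZCV=1010
4: · ADDEQ
5: · SUBPL
6: ✓ ADDHI  r0←0x0c
7: ✓ CMP  NZCV=1010
8: · ADDVS
9: ✓ ADDVC  r2←0xb9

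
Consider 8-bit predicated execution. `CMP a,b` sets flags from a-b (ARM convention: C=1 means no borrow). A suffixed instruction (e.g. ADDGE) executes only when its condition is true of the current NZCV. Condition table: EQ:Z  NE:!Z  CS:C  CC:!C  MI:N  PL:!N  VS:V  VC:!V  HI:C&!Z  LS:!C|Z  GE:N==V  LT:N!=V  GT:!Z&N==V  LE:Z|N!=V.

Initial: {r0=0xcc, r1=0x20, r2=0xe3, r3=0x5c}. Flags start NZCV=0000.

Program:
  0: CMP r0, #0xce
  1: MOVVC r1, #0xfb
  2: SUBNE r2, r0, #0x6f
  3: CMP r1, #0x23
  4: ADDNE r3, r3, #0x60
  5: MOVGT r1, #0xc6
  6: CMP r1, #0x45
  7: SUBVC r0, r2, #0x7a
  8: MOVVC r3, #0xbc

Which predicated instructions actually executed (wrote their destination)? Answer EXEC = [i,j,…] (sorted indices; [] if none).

[0] flags=1000 → (cmp)
[1] flags=1000 VC?T → r1=0xfb
[2] flags=1000 NE?T → r2=0x5d
[3] flags=1010 → (cmp)
[4] flags=1010 NE?T → r3=0xbc
[5] flags=1010 GT?F → skip
[6] flags=1010 → (cmp)
[7] flags=1010 VC?T → r0=0xe3
[8] flags=1010 VC?T → r3=0xbc

EXEC = [1,2,4,7,8]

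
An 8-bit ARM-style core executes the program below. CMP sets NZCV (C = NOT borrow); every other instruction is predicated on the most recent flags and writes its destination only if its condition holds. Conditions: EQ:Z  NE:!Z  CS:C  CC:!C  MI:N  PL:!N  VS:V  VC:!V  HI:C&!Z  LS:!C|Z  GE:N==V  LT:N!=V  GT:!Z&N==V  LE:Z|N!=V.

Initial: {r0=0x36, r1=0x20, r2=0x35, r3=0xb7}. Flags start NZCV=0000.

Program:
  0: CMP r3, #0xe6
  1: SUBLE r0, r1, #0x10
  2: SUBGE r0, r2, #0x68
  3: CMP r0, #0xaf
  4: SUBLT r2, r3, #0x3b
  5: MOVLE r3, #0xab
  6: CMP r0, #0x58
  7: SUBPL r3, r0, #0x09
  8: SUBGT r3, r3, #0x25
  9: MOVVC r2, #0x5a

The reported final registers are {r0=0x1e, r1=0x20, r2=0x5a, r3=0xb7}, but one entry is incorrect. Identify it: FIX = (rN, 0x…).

0: ✓ CMP  NZCV=1000
1: ✓ SUBLE  r0←0x10
2: · SUBGE
3: ✓ CMP  NZCV=0000
4: · SUBLT
5: · MOVLE
6: ✓ CMP  NZCV=1000
7: · SUBPL
8: · SUBGT
9: ✓ MOVVC  r2←0x5a

FIX = (r0, 0x10)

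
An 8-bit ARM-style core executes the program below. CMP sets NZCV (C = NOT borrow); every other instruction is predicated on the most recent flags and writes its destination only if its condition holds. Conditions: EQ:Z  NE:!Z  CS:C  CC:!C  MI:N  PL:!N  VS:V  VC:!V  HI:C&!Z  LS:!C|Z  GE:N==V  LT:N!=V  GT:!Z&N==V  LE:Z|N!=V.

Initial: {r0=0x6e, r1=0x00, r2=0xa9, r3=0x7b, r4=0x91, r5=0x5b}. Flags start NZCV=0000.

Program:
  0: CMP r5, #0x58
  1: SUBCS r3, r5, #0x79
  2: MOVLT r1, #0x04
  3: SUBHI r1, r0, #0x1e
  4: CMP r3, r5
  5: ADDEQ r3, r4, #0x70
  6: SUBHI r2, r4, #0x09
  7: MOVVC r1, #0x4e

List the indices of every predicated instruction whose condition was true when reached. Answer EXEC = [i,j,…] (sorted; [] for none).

EXEC = [1,3,6,7]

0: ✓ CMP  NZCV=0010
1: ✓ SUBCS  r3←0xe2
2: · MOVLT
3: ✓ SUBHI  r1←0x50
4: ✓ CMP  NZCV=1010
5: · ADDEQ
6: ✓ SUBHI  r2←0x88
7: ✓ MOVVC  r1←0x4e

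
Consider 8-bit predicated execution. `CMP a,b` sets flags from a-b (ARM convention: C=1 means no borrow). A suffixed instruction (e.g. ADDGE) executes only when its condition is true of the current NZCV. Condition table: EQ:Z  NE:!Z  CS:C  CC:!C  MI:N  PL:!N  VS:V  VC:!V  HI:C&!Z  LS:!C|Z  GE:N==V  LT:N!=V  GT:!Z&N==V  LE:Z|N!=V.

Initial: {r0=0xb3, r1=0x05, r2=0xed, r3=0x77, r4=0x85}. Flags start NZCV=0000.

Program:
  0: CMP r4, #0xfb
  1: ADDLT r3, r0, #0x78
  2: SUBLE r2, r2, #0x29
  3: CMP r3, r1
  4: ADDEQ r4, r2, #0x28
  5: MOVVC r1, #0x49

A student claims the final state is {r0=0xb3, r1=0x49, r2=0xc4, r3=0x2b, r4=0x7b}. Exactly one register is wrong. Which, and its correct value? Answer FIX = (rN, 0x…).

FIX = (r4, 0x85)

0: ✓ CMP  NZCV=1000
1: ✓ ADDLT  r3←0x2b
2: ✓ SUBLE  r2←0xc4
3: ✓ CMP  NZCV=0010
4: · ADDEQ
5: ✓ MOVVC  r1←0x49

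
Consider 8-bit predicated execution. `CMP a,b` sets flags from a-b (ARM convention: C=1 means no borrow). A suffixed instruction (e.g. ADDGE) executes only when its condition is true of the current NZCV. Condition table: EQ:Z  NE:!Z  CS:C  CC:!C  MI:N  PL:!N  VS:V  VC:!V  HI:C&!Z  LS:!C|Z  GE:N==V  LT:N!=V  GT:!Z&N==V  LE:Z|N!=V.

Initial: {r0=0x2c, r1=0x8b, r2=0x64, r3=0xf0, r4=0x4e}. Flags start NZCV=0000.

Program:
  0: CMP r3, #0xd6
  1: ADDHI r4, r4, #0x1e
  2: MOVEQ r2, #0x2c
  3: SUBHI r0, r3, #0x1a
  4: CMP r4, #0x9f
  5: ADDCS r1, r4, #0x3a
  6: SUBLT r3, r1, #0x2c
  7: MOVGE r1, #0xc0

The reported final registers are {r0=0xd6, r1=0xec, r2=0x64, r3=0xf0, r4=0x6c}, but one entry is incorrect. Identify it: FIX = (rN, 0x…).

FIX = (r1, 0xc0)

0: ✓ CMP  NZCV=0010
1: ✓ ADDHI  r4←0x6c
2: · MOVEQ
3: ✓ SUBHI  r0←0xd6
4: ✓ CMP  NZCV=1001
5: · ADDCS
6: · SUBLT
7: ✓ MOVGE  r1←0xc0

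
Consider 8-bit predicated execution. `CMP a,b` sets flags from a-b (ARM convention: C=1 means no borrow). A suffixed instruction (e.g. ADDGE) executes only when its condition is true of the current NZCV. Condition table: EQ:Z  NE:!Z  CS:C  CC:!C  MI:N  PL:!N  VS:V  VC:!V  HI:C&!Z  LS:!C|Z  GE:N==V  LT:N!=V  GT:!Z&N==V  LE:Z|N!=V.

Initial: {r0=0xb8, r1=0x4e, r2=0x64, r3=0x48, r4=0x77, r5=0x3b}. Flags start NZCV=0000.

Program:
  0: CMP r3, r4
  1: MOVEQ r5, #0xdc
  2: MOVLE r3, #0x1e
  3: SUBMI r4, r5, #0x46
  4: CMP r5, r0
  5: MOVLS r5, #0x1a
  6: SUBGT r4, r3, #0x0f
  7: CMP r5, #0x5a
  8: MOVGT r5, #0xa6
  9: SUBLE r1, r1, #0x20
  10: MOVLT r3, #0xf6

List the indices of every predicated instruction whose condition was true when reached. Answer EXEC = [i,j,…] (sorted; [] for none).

EXEC = [2,3,5,6,9,10]

0: ✓ CMP  NZCV=1000
1: · MOVEQ
2: ✓ MOVLE  r3←0x1e
3: ✓ SUBMI  r4←0xf5
4: ✓ CMP  NZCV=1001
5: ✓ MOVLS  r5←0x1a
6: ✓ SUBGT  r4←0x0f
7: ✓ CMP  NZCV=1000
8: · MOVGT
9: ✓ SUBLE  r1←0x2e
10: ✓ MOVLT  r3←0xf6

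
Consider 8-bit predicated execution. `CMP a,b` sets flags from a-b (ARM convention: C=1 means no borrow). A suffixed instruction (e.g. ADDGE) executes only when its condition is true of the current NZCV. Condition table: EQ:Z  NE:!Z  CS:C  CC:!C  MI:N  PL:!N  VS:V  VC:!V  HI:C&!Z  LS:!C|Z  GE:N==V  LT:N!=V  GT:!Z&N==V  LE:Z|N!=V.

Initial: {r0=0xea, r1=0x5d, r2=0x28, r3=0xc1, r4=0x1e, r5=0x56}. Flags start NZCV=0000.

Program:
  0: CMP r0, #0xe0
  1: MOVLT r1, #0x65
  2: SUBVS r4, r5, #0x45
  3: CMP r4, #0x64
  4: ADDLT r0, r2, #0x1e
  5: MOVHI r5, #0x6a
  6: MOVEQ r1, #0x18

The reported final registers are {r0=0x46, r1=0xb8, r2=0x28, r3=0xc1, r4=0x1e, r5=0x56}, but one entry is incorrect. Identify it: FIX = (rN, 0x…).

FIX = (r1, 0x5d)

0: ✓ CMP  NZCV=0010
1: · MOVLT
2: · SUBVS
3: ✓ CMP  NZCV=1000
4: ✓ ADDLT  r0←0x46
5: · MOVHI
6: · MOVEQ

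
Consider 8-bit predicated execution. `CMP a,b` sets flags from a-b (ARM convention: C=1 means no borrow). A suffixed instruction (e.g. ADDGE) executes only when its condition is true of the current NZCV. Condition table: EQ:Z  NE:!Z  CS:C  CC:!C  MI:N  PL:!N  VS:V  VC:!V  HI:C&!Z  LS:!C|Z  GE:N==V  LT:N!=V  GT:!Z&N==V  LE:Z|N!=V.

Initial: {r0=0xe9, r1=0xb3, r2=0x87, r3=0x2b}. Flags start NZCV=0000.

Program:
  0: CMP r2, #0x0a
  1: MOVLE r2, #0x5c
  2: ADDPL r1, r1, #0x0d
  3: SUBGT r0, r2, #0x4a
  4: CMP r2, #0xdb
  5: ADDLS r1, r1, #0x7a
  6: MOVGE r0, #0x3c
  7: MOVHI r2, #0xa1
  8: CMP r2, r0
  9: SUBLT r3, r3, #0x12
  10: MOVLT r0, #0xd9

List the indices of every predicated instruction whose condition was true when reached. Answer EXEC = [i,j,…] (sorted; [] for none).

[0] flags=0011 → (cmp)
[1] flags=0011 LE?T → r2=0x5c
[2] flags=0011 PL?T → r1=0xc0
[3] flags=0011 GT?F → skip
[4] flags=1001 → (cmp)
[5] flags=1001 LS?T → r1=0x3a
[6] flags=1001 GE?T → r0=0x3c
[7] flags=1001 HI?F → skip
[8] flags=0010 → (cmp)
[9] flags=0010 LT?F → skip
[10] flags=0010 LT?F → skip

EXEC = [1,2,5,6]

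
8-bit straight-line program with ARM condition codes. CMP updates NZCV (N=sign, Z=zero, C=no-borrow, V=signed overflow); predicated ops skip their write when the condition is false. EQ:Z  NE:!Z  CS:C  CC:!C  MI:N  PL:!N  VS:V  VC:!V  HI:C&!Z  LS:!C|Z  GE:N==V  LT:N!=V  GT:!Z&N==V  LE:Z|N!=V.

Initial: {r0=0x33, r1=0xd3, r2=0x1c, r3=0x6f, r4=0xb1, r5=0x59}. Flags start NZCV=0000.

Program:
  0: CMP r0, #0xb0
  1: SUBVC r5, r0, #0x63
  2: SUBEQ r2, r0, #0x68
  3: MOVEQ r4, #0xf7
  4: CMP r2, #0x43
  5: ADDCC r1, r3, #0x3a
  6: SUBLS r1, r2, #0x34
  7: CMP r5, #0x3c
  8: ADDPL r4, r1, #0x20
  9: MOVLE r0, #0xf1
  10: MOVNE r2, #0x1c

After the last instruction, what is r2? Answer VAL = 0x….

[0] flags=1001 → (cmp)
[1] flags=1001 VC?F → skip
[2] flags=1001 EQ?F → skip
[3] flags=1001 EQ?F → skip
[4] flags=1000 → (cmp)
[5] flags=1000 CC?T → r1=0xa9
[6] flags=1000 LS?T → r1=0xe8
[7] flags=0010 → (cmp)
[8] flags=0010 PL?T → r4=0x08
[9] flags=0010 LE?F → skip
[10] flags=0010 NE?T → r2=0x1c

VAL = 0x1c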